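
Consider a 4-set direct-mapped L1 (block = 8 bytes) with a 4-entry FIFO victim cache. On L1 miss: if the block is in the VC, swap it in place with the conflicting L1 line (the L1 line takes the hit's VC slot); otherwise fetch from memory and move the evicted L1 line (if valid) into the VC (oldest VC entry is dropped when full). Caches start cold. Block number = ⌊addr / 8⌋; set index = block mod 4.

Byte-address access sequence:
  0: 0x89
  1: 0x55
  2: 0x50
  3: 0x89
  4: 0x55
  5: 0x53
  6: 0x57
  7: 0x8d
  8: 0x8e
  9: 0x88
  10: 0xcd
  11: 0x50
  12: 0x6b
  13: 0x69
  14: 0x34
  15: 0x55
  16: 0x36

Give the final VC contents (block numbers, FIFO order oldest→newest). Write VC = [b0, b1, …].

#0 0x89→b17/s1 MISS; vc=[]
#1 0x55→b10/s2 MISS; vc=[]
#2 0x50→b10/s2 L1-HIT; vc=[]
#3 0x89→b17/s1 L1-HIT; vc=[]
#4 0x55→b10/s2 L1-HIT; vc=[]
#5 0x53→b10/s2 L1-HIT; vc=[]
#6 0x57→b10/s2 L1-HIT; vc=[]
#7 0x8d→b17/s1 L1-HIT; vc=[]
#8 0x8e→b17/s1 L1-HIT; vc=[]
#9 0x88→b17/s1 L1-HIT; vc=[]
#10 0xcd→b25/s1 MISS; vc=[17]
#11 0x50→b10/s2 L1-HIT; vc=[17]
#12 0x6b→b13/s1 MISS; vc=[17,25]
#13 0x69→b13/s1 L1-HIT; vc=[17,25]
#14 0x34→b6/s2 MISS; vc=[17,25,10]
#15 0x55→b10/s2 VC-HIT; vc=[17,25,6]
#16 0x36→b6/s2 VC-HIT; vc=[17,25,10]

VC = [17, 25, 10]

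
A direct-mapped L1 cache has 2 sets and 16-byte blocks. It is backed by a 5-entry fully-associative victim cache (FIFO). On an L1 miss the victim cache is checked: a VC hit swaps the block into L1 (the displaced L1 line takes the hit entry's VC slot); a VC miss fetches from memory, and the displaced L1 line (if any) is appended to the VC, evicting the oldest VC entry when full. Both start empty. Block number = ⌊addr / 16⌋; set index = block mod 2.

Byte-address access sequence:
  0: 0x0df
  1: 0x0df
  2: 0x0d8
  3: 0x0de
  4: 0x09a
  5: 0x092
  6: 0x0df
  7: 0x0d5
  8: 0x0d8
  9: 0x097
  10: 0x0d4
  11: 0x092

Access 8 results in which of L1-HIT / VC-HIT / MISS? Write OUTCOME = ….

OUTCOME = L1-HIT

#0 0xdf→b13/s1 MISS; vc=[]
#1 0xdf→b13/s1 L1-HIT; vc=[]
#2 0xd8→b13/s1 L1-HIT; vc=[]
#3 0xde→b13/s1 L1-HIT; vc=[]
#4 0x9a→b9/s1 MISS; vc=[13]
#5 0x92→b9/s1 L1-HIT; vc=[13]
#6 0xdf→b13/s1 VC-HIT; vc=[9]
#7 0xd5→b13/s1 L1-HIT; vc=[9]
#8 0xd8→b13/s1 L1-HIT; vc=[9]
#9 0x97→b9/s1 VC-HIT; vc=[13]
#10 0xd4→b13/s1 VC-HIT; vc=[9]
#11 0x92→b9/s1 VC-HIT; vc=[13]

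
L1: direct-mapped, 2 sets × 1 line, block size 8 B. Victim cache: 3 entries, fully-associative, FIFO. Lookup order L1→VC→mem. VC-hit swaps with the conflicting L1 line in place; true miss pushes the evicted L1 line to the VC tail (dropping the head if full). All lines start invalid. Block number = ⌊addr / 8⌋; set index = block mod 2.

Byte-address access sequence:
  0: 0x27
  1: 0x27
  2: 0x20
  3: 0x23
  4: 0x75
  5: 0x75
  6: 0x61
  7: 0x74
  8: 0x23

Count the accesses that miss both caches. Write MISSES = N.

0: 0x27 (blk 4, set 0) → MISS  vc=[]
1: 0x27 (blk 4, set 0) → L1-HIT  vc=[]
2: 0x20 (blk 4, set 0) → L1-HIT  vc=[]
3: 0x23 (blk 4, set 0) → L1-HIT  vc=[]
4: 0x75 (blk 14, set 0) → MISS  vc=[4]
5: 0x75 (blk 14, set 0) → L1-HIT  vc=[4]
6: 0x61 (blk 12, set 0) → MISS  vc=[4, 14]
7: 0x74 (blk 14, set 0) → VC-HIT  vc=[4, 12]
8: 0x23 (blk 4, set 0) → VC-HIT  vc=[14, 12]

MISSES = 3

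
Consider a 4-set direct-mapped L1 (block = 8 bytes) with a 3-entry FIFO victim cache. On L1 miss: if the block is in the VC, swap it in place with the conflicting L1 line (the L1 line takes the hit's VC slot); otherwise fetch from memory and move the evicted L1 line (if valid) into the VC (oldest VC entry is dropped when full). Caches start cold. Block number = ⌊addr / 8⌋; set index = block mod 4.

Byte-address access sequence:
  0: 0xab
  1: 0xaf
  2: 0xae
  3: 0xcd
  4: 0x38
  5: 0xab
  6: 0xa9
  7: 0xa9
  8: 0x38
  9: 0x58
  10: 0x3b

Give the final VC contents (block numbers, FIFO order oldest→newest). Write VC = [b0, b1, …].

0: 0xab (blk 21, set 1) → MISS  vc=[]
1: 0xaf (blk 21, set 1) → L1-HIT  vc=[]
2: 0xae (blk 21, set 1) → L1-HIT  vc=[]
3: 0xcd (blk 25, set 1) → MISS  vc=[21]
4: 0x38 (blk 7, set 3) → MISS  vc=[21]
5: 0xab (blk 21, set 1) → VC-HIT  vc=[25]
6: 0xa9 (blk 21, set 1) → L1-HIT  vc=[25]
7: 0xa9 (blk 21, set 1) → L1-HIT  vc=[25]
8: 0x38 (blk 7, set 3) → L1-HIT  vc=[25]
9: 0x58 (blk 11, set 3) → MISS  vc=[25, 7]
10: 0x3b (blk 7, set 3) → VC-HIT  vc=[25, 11]

VC = [25, 11]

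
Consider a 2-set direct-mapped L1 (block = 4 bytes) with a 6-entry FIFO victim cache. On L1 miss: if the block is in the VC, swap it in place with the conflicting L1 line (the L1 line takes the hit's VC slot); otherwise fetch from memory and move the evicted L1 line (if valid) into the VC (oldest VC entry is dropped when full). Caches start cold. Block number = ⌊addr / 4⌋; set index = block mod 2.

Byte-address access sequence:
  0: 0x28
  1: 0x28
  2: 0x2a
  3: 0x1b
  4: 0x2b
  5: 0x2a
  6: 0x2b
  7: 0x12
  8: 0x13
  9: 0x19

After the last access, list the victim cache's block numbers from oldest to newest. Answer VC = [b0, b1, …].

VC = [4, 10]

  [0] addr=0x28 blk=10 s=0: MISS | VC []
  [1] addr=0x28 blk=10 s=0: L1-HIT | VC []
  [2] addr=0x2a blk=10 s=0: L1-HIT | VC []
  [3] addr=0x1b blk=6 s=0: MISS | VC [10]
  [4] addr=0x2b blk=10 s=0: VC-HIT | VC [6]
  [5] addr=0x2a blk=10 s=0: L1-HIT | VC [6]
  [6] addr=0x2b blk=10 s=0: L1-HIT | VC [6]
  [7] addr=0x12 blk=4 s=0: MISS | VC [6, 10]
  [8] addr=0x13 blk=4 s=0: L1-HIT | VC [6, 10]
  [9] addr=0x19 blk=6 s=0: VC-HIT | VC [4, 10]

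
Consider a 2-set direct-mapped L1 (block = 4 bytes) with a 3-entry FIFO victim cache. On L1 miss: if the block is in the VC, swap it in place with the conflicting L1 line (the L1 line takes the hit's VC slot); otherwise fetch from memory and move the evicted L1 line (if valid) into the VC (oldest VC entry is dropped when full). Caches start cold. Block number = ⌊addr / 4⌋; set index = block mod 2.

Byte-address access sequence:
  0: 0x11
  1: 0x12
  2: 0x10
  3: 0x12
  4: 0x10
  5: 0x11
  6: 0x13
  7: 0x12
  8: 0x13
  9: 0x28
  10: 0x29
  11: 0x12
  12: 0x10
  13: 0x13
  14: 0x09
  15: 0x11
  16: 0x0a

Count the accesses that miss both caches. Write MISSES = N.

MISSES = 3

  [0] addr=0x11 blk=4 s=0: MISS | VC []
  [1] addr=0x12 blk=4 s=0: L1-HIT | VC []
  [2] addr=0x10 blk=4 s=0: L1-HIT | VC []
  [3] addr=0x12 blk=4 s=0: L1-HIT | VC []
  [4] addr=0x10 blk=4 s=0: L1-HIT | VC []
  [5] addr=0x11 blk=4 s=0: L1-HIT | VC []
  [6] addr=0x13 blk=4 s=0: L1-HIT | VC []
  [7] addr=0x12 blk=4 s=0: L1-HIT | VC []
  [8] addr=0x13 blk=4 s=0: L1-HIT | VC []
  [9] addr=0x28 blk=10 s=0: MISS | VC [4]
  [10] addr=0x29 blk=10 s=0: L1-HIT | VC [4]
  [11] addr=0x12 blk=4 s=0: VC-HIT | VC [10]
  [12] addr=0x10 blk=4 s=0: L1-HIT | VC [10]
  [13] addr=0x13 blk=4 s=0: L1-HIT | VC [10]
  [14] addr=0x9 blk=2 s=0: MISS | VC [10, 4]
  [15] addr=0x11 blk=4 s=0: VC-HIT | VC [10, 2]
  [16] addr=0xa blk=2 s=0: VC-HIT | VC [10, 4]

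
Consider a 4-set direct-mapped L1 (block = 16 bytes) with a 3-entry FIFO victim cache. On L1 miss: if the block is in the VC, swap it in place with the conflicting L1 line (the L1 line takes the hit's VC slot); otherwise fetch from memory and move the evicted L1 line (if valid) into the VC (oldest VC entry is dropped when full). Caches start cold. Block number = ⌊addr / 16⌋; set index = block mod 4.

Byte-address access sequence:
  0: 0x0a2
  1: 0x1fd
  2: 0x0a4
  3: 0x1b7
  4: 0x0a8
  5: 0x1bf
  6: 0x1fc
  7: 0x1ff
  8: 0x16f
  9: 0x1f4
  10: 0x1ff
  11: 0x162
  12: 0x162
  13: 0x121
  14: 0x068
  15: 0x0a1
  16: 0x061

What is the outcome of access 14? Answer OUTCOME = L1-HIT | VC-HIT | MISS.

OUTCOME = MISS

#0 0xa2→b10/s2 MISS; vc=[]
#1 0x1fd→b31/s3 MISS; vc=[]
#2 0xa4→b10/s2 L1-HIT; vc=[]
#3 0x1b7→b27/s3 MISS; vc=[31]
#4 0xa8→b10/s2 L1-HIT; vc=[31]
#5 0x1bf→b27/s3 L1-HIT; vc=[31]
#6 0x1fc→b31/s3 VC-HIT; vc=[27]
#7 0x1ff→b31/s3 L1-HIT; vc=[27]
#8 0x16f→b22/s2 MISS; vc=[27,10]
#9 0x1f4→b31/s3 L1-HIT; vc=[27,10]
#10 0x1ff→b31/s3 L1-HIT; vc=[27,10]
#11 0x162→b22/s2 L1-HIT; vc=[27,10]
#12 0x162→b22/s2 L1-HIT; vc=[27,10]
#13 0x121→b18/s2 MISS; vc=[27,10,22]
#14 0x68→b6/s2 MISS; vc=[10,22,18]
#15 0xa1→b10/s2 VC-HIT; vc=[6,22,18]
#16 0x61→b6/s2 VC-HIT; vc=[10,22,18]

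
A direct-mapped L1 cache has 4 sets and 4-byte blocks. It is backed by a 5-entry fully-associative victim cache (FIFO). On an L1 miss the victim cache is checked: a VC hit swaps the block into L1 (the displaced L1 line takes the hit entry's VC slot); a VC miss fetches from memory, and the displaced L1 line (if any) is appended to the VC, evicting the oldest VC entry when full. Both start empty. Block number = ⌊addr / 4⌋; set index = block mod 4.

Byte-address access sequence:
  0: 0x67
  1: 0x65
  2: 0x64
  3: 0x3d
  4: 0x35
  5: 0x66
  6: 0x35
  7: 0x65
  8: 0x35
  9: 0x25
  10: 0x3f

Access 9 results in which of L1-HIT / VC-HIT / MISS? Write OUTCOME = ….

#0 0x67→b25/s1 MISS; vc=[]
#1 0x65→b25/s1 L1-HIT; vc=[]
#2 0x64→b25/s1 L1-HIT; vc=[]
#3 0x3d→b15/s3 MISS; vc=[]
#4 0x35→b13/s1 MISS; vc=[25]
#5 0x66→b25/s1 VC-HIT; vc=[13]
#6 0x35→b13/s1 VC-HIT; vc=[25]
#7 0x65→b25/s1 VC-HIT; vc=[13]
#8 0x35→b13/s1 VC-HIT; vc=[25]
#9 0x25→b9/s1 MISS; vc=[25,13]
#10 0x3f→b15/s3 L1-HIT; vc=[25,13]

OUTCOME = MISS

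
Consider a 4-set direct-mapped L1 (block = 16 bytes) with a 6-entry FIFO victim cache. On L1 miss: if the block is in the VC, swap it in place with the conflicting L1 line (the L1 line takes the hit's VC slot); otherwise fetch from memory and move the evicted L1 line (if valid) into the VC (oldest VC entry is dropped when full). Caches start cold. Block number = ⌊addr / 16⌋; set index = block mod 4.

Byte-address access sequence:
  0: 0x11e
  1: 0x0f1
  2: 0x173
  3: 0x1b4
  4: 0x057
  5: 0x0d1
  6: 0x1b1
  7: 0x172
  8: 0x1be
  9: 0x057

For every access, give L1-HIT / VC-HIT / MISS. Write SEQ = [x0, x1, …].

SEQ = [MISS, MISS, MISS, MISS, MISS, MISS, L1-HIT, VC-HIT, VC-HIT, VC-HIT]

  [0] addr=0x11e blk=17 s=1: MISS | VC []
  [1] addr=0xf1 blk=15 s=3: MISS | VC []
  [2] addr=0x173 blk=23 s=3: MISS | VC [15]
  [3] addr=0x1b4 blk=27 s=3: MISS | VC [15, 23]
  [4] addr=0x57 blk=5 s=1: MISS | VC [15, 23, 17]
  [5] addr=0xd1 blk=13 s=1: MISS | VC [15, 23, 17, 5]
  [6] addr=0x1b1 blk=27 s=3: L1-HIT | VC [15, 23, 17, 5]
  [7] addr=0x172 blk=23 s=3: VC-HIT | VC [15, 27, 17, 5]
  [8] addr=0x1be blk=27 s=3: VC-HIT | VC [15, 23, 17, 5]
  [9] addr=0x57 blk=5 s=1: VC-HIT | VC [15, 23, 17, 13]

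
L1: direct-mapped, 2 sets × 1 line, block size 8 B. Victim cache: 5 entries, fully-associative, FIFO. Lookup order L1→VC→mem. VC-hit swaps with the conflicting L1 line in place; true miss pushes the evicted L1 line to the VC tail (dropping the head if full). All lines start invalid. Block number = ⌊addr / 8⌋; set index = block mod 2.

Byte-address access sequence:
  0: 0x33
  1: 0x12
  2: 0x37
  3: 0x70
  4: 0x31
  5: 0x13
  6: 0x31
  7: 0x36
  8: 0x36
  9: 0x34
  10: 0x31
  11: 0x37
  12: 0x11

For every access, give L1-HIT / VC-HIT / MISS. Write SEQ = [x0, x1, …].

#0 0x33→b6/s0 MISS; vc=[]
#1 0x12→b2/s0 MISS; vc=[6]
#2 0x37→b6/s0 VC-HIT; vc=[2]
#3 0x70→b14/s0 MISS; vc=[2,6]
#4 0x31→b6/s0 VC-HIT; vc=[2,14]
#5 0x13→b2/s0 VC-HIT; vc=[6,14]
#6 0x31→b6/s0 VC-HIT; vc=[2,14]
#7 0x36→b6/s0 L1-HIT; vc=[2,14]
#8 0x36→b6/s0 L1-HIT; vc=[2,14]
#9 0x34→b6/s0 L1-HIT; vc=[2,14]
#10 0x31→b6/s0 L1-HIT; vc=[2,14]
#11 0x37→b6/s0 L1-HIT; vc=[2,14]
#12 0x11→b2/s0 VC-HIT; vc=[6,14]

SEQ = [MISS, MISS, VC-HIT, MISS, VC-HIT, VC-HIT, VC-HIT, L1-HIT, L1-HIT, L1-HIT, L1-HIT, L1-HIT, VC-HIT]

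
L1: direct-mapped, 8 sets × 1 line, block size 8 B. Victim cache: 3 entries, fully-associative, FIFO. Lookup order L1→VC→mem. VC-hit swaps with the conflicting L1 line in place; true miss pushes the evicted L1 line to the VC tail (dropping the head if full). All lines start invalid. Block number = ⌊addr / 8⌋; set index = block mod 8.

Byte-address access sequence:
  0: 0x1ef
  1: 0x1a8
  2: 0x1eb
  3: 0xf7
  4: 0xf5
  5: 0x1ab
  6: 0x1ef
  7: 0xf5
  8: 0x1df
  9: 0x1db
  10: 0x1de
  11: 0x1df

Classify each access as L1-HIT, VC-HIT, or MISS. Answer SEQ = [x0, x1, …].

0: 0x1ef (blk 61, set 5) → MISS  vc=[]
1: 0x1a8 (blk 53, set 5) → MISS  vc=[61]
2: 0x1eb (blk 61, set 5) → VC-HIT  vc=[53]
3: 0xf7 (blk 30, set 6) → MISS  vc=[53]
4: 0xf5 (blk 30, set 6) → L1-HIT  vc=[53]
5: 0x1ab (blk 53, set 5) → VC-HIT  vc=[61]
6: 0x1ef (blk 61, set 5) → VC-HIT  vc=[53]
7: 0xf5 (blk 30, set 6) → L1-HIT  vc=[53]
8: 0x1df (blk 59, set 3) → MISS  vc=[53]
9: 0x1db (blk 59, set 3) → L1-HIT  vc=[53]
10: 0x1de (blk 59, set 3) → L1-HIT  vc=[53]
11: 0x1df (blk 59, set 3) → L1-HIT  vc=[53]

SEQ = [MISS, MISS, VC-HIT, MISS, L1-HIT, VC-HIT, VC-HIT, L1-HIT, MISS, L1-HIT, L1-HIT, L1-HIT]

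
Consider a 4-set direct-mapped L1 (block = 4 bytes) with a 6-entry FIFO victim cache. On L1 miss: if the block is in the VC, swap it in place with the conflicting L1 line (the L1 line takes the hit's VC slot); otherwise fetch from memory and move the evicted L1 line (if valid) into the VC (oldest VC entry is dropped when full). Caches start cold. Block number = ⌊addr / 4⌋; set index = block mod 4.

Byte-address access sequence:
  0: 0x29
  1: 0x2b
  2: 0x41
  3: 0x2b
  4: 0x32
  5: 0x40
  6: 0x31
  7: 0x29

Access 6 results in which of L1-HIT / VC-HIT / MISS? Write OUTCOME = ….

  [0] addr=0x29 blk=10 s=2: MISS | VC []
  [1] addr=0x2b blk=10 s=2: L1-HIT | VC []
  [2] addr=0x41 blk=16 s=0: MISS | VC []
  [3] addr=0x2b blk=10 s=2: L1-HIT | VC []
  [4] addr=0x32 blk=12 s=0: MISS | VC [16]
  [5] addr=0x40 blk=16 s=0: VC-HIT | VC [12]
  [6] addr=0x31 blk=12 s=0: VC-HIT | VC [16]
  [7] addr=0x29 blk=10 s=2: L1-HIT | VC [16]

OUTCOME = VC-HIT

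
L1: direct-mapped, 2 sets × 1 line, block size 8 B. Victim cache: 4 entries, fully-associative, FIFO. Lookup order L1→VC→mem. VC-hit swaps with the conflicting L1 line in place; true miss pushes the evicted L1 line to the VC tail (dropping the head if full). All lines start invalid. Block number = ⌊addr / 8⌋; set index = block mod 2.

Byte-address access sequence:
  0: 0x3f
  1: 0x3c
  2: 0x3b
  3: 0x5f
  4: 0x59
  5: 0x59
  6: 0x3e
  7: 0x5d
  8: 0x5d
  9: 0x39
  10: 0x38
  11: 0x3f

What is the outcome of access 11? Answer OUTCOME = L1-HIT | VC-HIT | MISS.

#0 0x3f→b7/s1 MISS; vc=[]
#1 0x3c→b7/s1 L1-HIT; vc=[]
#2 0x3b→b7/s1 L1-HIT; vc=[]
#3 0x5f→b11/s1 MISS; vc=[7]
#4 0x59→b11/s1 L1-HIT; vc=[7]
#5 0x59→b11/s1 L1-HIT; vc=[7]
#6 0x3e→b7/s1 VC-HIT; vc=[11]
#7 0x5d→b11/s1 VC-HIT; vc=[7]
#8 0x5d→b11/s1 L1-HIT; vc=[7]
#9 0x39→b7/s1 VC-HIT; vc=[11]
#10 0x38→b7/s1 L1-HIT; vc=[11]
#11 0x3f→b7/s1 L1-HIT; vc=[11]

OUTCOME = L1-HIT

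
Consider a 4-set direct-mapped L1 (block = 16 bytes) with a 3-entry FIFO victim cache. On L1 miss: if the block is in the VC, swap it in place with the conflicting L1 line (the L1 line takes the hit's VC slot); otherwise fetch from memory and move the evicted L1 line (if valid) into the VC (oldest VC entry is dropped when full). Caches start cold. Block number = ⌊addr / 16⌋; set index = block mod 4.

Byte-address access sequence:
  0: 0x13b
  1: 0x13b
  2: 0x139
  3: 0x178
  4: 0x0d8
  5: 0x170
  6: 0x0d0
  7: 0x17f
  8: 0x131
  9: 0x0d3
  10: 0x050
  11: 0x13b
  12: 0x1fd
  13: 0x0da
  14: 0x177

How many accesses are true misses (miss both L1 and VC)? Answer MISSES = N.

MISSES = 5

  [0] addr=0x13b blk=19 s=3: MISS | VC []
  [1] addr=0x13b blk=19 s=3: L1-HIT | VC []
  [2] addr=0x139 blk=19 s=3: L1-HIT | VC []
  [3] addr=0x178 blk=23 s=3: MISS | VC [19]
  [4] addr=0xd8 blk=13 s=1: MISS | VC [19]
  [5] addr=0x170 blk=23 s=3: L1-HIT | VC [19]
  [6] addr=0xd0 blk=13 s=1: L1-HIT | VC [19]
  [7] addr=0x17f blk=23 s=3: L1-HIT | VC [19]
  [8] addr=0x131 blk=19 s=3: VC-HIT | VC [23]
  [9] addr=0xd3 blk=13 s=1: L1-HIT | VC [23]
  [10] addr=0x50 blk=5 s=1: MISS | VC [23, 13]
  [11] addr=0x13b blk=19 s=3: L1-HIT | VC [23, 13]
  [12] addr=0x1fd blk=31 s=3: MISS | VC [23, 13, 19]
  [13] addr=0xda blk=13 s=1: VC-HIT | VC [23, 5, 19]
  [14] addr=0x177 blk=23 s=3: VC-HIT | VC [31, 5, 19]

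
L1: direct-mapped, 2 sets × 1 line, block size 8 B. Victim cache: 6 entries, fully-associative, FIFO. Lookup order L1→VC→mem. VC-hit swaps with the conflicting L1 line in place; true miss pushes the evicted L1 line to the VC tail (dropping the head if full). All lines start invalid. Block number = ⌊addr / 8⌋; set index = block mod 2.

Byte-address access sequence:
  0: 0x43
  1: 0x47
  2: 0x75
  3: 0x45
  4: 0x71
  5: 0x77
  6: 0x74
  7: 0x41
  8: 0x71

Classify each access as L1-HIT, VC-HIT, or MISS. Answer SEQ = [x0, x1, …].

  [0] addr=0x43 blk=8 s=0: MISS | VC []
  [1] addr=0x47 blk=8 s=0: L1-HIT | VC []
  [2] addr=0x75 blk=14 s=0: MISS | VC [8]
  [3] addr=0x45 blk=8 s=0: VC-HIT | VC [14]
  [4] addr=0x71 blk=14 s=0: VC-HIT | VC [8]
  [5] addr=0x77 blk=14 s=0: L1-HIT | VC [8]
  [6] addr=0x74 blk=14 s=0: L1-HIT | VC [8]
  [7] addr=0x41 blk=8 s=0: VC-HIT | VC [14]
  [8] addr=0x71 blk=14 s=0: VC-HIT | VC [8]

SEQ = [MISS, L1-HIT, MISS, VC-HIT, VC-HIT, L1-HIT, L1-HIT, VC-HIT, VC-HIT]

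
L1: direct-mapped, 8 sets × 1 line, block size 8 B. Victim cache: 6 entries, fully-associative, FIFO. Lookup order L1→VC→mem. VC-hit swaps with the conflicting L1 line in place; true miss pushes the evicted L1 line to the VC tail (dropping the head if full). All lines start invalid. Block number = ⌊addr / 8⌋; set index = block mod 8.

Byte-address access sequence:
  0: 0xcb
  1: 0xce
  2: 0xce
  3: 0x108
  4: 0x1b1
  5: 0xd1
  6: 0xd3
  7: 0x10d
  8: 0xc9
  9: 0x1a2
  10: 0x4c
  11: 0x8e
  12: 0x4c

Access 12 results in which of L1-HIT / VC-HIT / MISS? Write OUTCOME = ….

OUTCOME = VC-HIT

  [0] addr=0xcb blk=25 s=1: MISS | VC []
  [1] addr=0xce blk=25 s=1: L1-HIT | VC []
  [2] addr=0xce blk=25 s=1: L1-HIT | VC []
  [3] addr=0x108 blk=33 s=1: MISS | VC [25]
  [4] addr=0x1b1 blk=54 s=6: MISS | VC [25]
  [5] addr=0xd1 blk=26 s=2: MISS | VC [25]
  [6] addr=0xd3 blk=26 s=2: L1-HIT | VC [25]
  [7] addr=0x10d blk=33 s=1: L1-HIT | VC [25]
  [8] addr=0xc9 blk=25 s=1: VC-HIT | VC [33]
  [9] addr=0x1a2 blk=52 s=4: MISS | VC [33]
  [10] addr=0x4c blk=9 s=1: MISS | VC [33, 25]
  [11] addr=0x8e blk=17 s=1: MISS | VC [33, 25, 9]
  [12] addr=0x4c blk=9 s=1: VC-HIT | VC [33, 25, 17]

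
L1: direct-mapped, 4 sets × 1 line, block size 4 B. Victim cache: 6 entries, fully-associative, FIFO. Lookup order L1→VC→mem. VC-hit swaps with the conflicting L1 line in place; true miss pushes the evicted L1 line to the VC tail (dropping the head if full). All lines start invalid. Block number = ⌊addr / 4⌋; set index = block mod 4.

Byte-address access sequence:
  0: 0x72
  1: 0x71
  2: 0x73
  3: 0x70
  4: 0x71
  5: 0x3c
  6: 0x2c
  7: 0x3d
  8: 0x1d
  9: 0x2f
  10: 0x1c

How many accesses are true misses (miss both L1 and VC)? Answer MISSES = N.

  [0] addr=0x72 blk=28 s=0: MISS | VC []
  [1] addr=0x71 blk=28 s=0: L1-HIT | VC []
  [2] addr=0x73 blk=28 s=0: L1-HIT | VC []
  [3] addr=0x70 blk=28 s=0: L1-HIT | VC []
  [4] addr=0x71 blk=28 s=0: L1-HIT | VC []
  [5] addr=0x3c blk=15 s=3: MISS | VC []
  [6] addr=0x2c blk=11 s=3: MISS | VC [15]
  [7] addr=0x3d blk=15 s=3: VC-HIT | VC [11]
  [8] addr=0x1d blk=7 s=3: MISS | VC [11, 15]
  [9] addr=0x2f blk=11 s=3: VC-HIT | VC [7, 15]
  [10] addr=0x1c blk=7 s=3: VC-HIT | VC [11, 15]

MISSES = 4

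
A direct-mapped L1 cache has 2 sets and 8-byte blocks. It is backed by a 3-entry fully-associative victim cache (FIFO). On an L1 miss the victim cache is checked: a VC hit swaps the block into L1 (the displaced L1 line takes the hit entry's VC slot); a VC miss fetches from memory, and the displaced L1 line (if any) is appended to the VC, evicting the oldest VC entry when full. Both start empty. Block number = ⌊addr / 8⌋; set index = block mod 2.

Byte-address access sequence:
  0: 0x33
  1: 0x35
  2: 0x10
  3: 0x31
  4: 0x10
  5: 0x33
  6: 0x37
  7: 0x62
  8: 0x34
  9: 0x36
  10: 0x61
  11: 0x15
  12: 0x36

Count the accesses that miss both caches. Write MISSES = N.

MISSES = 3

  [0] addr=0x33 blk=6 s=0: MISS | VC []
  [1] addr=0x35 blk=6 s=0: L1-HIT | VC []
  [2] addr=0x10 blk=2 s=0: MISS | VC [6]
  [3] addr=0x31 blk=6 s=0: VC-HIT | VC [2]
  [4] addr=0x10 blk=2 s=0: VC-HIT | VC [6]
  [5] addr=0x33 blk=6 s=0: VC-HIT | VC [2]
  [6] addr=0x37 blk=6 s=0: L1-HIT | VC [2]
  [7] addr=0x62 blk=12 s=0: MISS | VC [2, 6]
  [8] addr=0x34 blk=6 s=0: VC-HIT | VC [2, 12]
  [9] addr=0x36 blk=6 s=0: L1-HIT | VC [2, 12]
  [10] addr=0x61 blk=12 s=0: VC-HIT | VC [2, 6]
  [11] addr=0x15 blk=2 s=0: VC-HIT | VC [12, 6]
  [12] addr=0x36 blk=6 s=0: VC-HIT | VC [12, 2]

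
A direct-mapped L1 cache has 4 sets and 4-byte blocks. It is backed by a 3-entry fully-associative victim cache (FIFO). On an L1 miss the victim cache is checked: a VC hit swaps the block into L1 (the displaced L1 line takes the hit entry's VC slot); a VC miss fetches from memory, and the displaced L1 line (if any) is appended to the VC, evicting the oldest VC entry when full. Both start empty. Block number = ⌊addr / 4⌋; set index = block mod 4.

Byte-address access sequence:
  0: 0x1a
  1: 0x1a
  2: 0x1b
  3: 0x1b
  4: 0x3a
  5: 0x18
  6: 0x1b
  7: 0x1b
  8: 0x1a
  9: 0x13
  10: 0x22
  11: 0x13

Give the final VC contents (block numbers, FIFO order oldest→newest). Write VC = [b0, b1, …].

VC = [14, 8]

#0 0x1a→b6/s2 MISS; vc=[]
#1 0x1a→b6/s2 L1-HIT; vc=[]
#2 0x1b→b6/s2 L1-HIT; vc=[]
#3 0x1b→b6/s2 L1-HIT; vc=[]
#4 0x3a→b14/s2 MISS; vc=[6]
#5 0x18→b6/s2 VC-HIT; vc=[14]
#6 0x1b→b6/s2 L1-HIT; vc=[14]
#7 0x1b→b6/s2 L1-HIT; vc=[14]
#8 0x1a→b6/s2 L1-HIT; vc=[14]
#9 0x13→b4/s0 MISS; vc=[14]
#10 0x22→b8/s0 MISS; vc=[14,4]
#11 0x13→b4/s0 VC-HIT; vc=[14,8]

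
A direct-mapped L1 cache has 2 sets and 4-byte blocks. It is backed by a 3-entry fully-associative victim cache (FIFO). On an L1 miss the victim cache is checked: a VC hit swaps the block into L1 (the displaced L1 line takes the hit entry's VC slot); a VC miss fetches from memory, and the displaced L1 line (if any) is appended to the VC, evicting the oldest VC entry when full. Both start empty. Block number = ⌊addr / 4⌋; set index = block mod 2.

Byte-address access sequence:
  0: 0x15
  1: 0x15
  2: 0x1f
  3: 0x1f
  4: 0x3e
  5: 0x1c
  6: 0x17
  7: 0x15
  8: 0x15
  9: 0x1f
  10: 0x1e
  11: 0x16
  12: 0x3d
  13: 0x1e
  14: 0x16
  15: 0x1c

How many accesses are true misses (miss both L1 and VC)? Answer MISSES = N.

0: 0x15 (blk 5, set 1) → MISS  vc=[]
1: 0x15 (blk 5, set 1) → L1-HIT  vc=[]
2: 0x1f (blk 7, set 1) → MISS  vc=[5]
3: 0x1f (blk 7, set 1) → L1-HIT  vc=[5]
4: 0x3e (blk 15, set 1) → MISS  vc=[5, 7]
5: 0x1c (blk 7, set 1) → VC-HIT  vc=[5, 15]
6: 0x17 (blk 5, set 1) → VC-HIT  vc=[7, 15]
7: 0x15 (blk 5, set 1) → L1-HIT  vc=[7, 15]
8: 0x15 (blk 5, set 1) → L1-HIT  vc=[7, 15]
9: 0x1f (blk 7, set 1) → VC-HIT  vc=[5, 15]
10: 0x1e (blk 7, set 1) → L1-HIT  vc=[5, 15]
11: 0x16 (blk 5, set 1) → VC-HIT  vc=[7, 15]
12: 0x3d (blk 15, set 1) → VC-HIT  vc=[7, 5]
13: 0x1e (blk 7, set 1) → VC-HIT  vc=[15, 5]
14: 0x16 (blk 5, set 1) → VC-HIT  vc=[15, 7]
15: 0x1c (blk 7, set 1) → VC-HIT  vc=[15, 5]

MISSES = 3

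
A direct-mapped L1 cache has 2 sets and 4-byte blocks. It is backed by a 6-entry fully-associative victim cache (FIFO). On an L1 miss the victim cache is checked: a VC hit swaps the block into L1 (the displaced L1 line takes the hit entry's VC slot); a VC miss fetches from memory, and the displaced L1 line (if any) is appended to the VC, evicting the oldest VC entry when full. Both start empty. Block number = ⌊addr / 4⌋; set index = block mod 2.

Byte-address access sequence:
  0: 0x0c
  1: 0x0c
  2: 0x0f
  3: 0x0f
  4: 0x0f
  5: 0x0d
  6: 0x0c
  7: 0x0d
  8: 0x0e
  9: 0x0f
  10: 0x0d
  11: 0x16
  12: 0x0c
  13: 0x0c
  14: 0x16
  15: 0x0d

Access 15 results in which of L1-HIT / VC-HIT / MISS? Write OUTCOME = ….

  [0] addr=0xc blk=3 s=1: MISS | VC []
  [1] addr=0xc blk=3 s=1: L1-HIT | VC []
  [2] addr=0xf blk=3 s=1: L1-HIT | VC []
  [3] addr=0xf blk=3 s=1: L1-HIT | VC []
  [4] addr=0xf blk=3 s=1: L1-HIT | VC []
  [5] addr=0xd blk=3 s=1: L1-HIT | VC []
  [6] addr=0xc blk=3 s=1: L1-HIT | VC []
  [7] addr=0xd blk=3 s=1: L1-HIT | VC []
  [8] addr=0xe blk=3 s=1: L1-HIT | VC []
  [9] addr=0xf blk=3 s=1: L1-HIT | VC []
  [10] addr=0xd blk=3 s=1: L1-HIT | VC []
  [11] addr=0x16 blk=5 s=1: MISS | VC [3]
  [12] addr=0xc blk=3 s=1: VC-HIT | VC [5]
  [13] addr=0xc blk=3 s=1: L1-HIT | VC [5]
  [14] addr=0x16 blk=5 s=1: VC-HIT | VC [3]
  [15] addr=0xd blk=3 s=1: VC-HIT | VC [5]

OUTCOME = VC-HIT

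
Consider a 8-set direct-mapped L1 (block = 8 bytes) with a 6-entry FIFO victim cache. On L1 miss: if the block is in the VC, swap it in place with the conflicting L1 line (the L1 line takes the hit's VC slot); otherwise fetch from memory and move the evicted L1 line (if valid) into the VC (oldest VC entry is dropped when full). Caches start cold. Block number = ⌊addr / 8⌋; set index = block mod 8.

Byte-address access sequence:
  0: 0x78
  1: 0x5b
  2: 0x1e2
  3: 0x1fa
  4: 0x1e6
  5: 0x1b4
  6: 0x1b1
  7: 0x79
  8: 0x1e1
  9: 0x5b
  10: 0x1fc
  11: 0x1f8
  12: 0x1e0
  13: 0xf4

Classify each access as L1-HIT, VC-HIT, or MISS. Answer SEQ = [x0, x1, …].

0: 0x78 (blk 15, set 7) → MISS  vc=[]
1: 0x5b (blk 11, set 3) → MISS  vc=[]
2: 0x1e2 (blk 60, set 4) → MISS  vc=[]
3: 0x1fa (blk 63, set 7) → MISS  vc=[15]
4: 0x1e6 (blk 60, set 4) → L1-HIT  vc=[15]
5: 0x1b4 (blk 54, set 6) → MISS  vc=[15]
6: 0x1b1 (blk 54, set 6) → L1-HIT  vc=[15]
7: 0x79 (blk 15, set 7) → VC-HIT  vc=[63]
8: 0x1e1 (blk 60, set 4) → L1-HIT  vc=[63]
9: 0x5b (blk 11, set 3) → L1-HIT  vc=[63]
10: 0x1fc (blk 63, set 7) → VC-HIT  vc=[15]
11: 0x1f8 (blk 63, set 7) → L1-HIT  vc=[15]
12: 0x1e0 (blk 60, set 4) → L1-HIT  vc=[15]
13: 0xf4 (blk 30, set 6) → MISS  vc=[15, 54]

SEQ = [MISS, MISS, MISS, MISS, L1-HIT, MISS, L1-HIT, VC-HIT, L1-HIT, L1-HIT, VC-HIT, L1-HIT, L1-HIT, MISS]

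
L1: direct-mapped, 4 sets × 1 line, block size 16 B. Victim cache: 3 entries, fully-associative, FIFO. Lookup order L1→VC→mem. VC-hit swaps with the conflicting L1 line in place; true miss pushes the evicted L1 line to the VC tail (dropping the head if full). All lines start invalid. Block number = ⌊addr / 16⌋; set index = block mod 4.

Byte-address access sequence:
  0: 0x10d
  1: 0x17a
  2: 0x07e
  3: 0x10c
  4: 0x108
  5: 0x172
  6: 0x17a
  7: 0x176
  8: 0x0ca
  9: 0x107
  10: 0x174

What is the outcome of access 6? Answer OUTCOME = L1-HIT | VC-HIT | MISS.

0: 0x10d (blk 16, set 0) → MISS  vc=[]
1: 0x17a (blk 23, set 3) → MISS  vc=[]
2: 0x7e (blk 7, set 3) → MISS  vc=[23]
3: 0x10c (blk 16, set 0) → L1-HIT  vc=[23]
4: 0x108 (blk 16, set 0) → L1-HIT  vc=[23]
5: 0x172 (blk 23, set 3) → VC-HIT  vc=[7]
6: 0x17a (blk 23, set 3) → L1-HIT  vc=[7]
7: 0x176 (blk 23, set 3) → L1-HIT  vc=[7]
8: 0xca (blk 12, set 0) → MISS  vc=[7, 16]
9: 0x107 (blk 16, set 0) → VC-HIT  vc=[7, 12]
10: 0x174 (blk 23, set 3) → L1-HIT  vc=[7, 12]

OUTCOME = L1-HIT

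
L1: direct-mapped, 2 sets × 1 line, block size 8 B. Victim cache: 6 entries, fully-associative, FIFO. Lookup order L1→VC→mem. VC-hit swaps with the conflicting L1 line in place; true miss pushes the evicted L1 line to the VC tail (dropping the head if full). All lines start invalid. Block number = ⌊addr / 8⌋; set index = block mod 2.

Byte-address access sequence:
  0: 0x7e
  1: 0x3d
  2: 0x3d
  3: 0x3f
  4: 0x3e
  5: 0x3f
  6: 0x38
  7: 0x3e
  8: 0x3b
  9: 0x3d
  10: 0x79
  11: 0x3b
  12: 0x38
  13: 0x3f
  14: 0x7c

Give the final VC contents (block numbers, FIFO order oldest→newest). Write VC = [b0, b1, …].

  [0] addr=0x7e blk=15 s=1: MISS | VC []
  [1] addr=0x3d blk=7 s=1: MISS | VC [15]
  [2] addr=0x3d blk=7 s=1: L1-HIT | VC [15]
  [3] addr=0x3f blk=7 s=1: L1-HIT | VC [15]
  [4] addr=0x3e blk=7 s=1: L1-HIT | VC [15]
  [5] addr=0x3f blk=7 s=1: L1-HIT | VC [15]
  [6] addr=0x38 blk=7 s=1: L1-HIT | VC [15]
  [7] addr=0x3e blk=7 s=1: L1-HIT | VC [15]
  [8] addr=0x3b blk=7 s=1: L1-HIT | VC [15]
  [9] addr=0x3d blk=7 s=1: L1-HIT | VC [15]
  [10] addr=0x79 blk=15 s=1: VC-HIT | VC [7]
  [11] addr=0x3b blk=7 s=1: VC-HIT | VC [15]
  [12] addr=0x38 blk=7 s=1: L1-HIT | VC [15]
  [13] addr=0x3f blk=7 s=1: L1-HIT | VC [15]
  [14] addr=0x7c blk=15 s=1: VC-HIT | VC [7]

VC = [7]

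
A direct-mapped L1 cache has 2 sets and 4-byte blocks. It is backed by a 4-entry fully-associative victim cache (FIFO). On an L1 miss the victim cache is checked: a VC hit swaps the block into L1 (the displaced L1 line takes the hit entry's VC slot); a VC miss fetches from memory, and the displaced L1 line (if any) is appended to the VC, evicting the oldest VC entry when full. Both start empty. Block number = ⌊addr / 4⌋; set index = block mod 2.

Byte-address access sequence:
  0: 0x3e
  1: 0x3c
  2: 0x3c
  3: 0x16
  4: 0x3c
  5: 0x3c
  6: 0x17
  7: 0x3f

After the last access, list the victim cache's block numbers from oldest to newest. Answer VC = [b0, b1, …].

VC = [5]

#0 0x3e→b15/s1 MISS; vc=[]
#1 0x3c→b15/s1 L1-HIT; vc=[]
#2 0x3c→b15/s1 L1-HIT; vc=[]
#3 0x16→b5/s1 MISS; vc=[15]
#4 0x3c→b15/s1 VC-HIT; vc=[5]
#5 0x3c→b15/s1 L1-HIT; vc=[5]
#6 0x17→b5/s1 VC-HIT; vc=[15]
#7 0x3f→b15/s1 VC-HIT; vc=[5]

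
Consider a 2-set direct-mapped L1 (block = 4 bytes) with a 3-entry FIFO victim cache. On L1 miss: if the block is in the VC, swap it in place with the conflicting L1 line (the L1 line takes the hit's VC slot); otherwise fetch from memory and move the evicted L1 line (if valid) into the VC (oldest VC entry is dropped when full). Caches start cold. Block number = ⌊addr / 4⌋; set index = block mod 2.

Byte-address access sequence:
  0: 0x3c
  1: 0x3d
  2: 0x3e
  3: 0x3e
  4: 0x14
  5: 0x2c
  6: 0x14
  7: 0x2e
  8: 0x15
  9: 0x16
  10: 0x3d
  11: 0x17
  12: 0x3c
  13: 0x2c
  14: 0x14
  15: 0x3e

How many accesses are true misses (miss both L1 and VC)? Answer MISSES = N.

MISSES = 3

0: 0x3c (blk 15, set 1) → MISS  vc=[]
1: 0x3d (blk 15, set 1) → L1-HIT  vc=[]
2: 0x3e (blk 15, set 1) → L1-HIT  vc=[]
3: 0x3e (blk 15, set 1) → L1-HIT  vc=[]
4: 0x14 (blk 5, set 1) → MISS  vc=[15]
5: 0x2c (blk 11, set 1) → MISS  vc=[15, 5]
6: 0x14 (blk 5, set 1) → VC-HIT  vc=[15, 11]
7: 0x2e (blk 11, set 1) → VC-HIT  vc=[15, 5]
8: 0x15 (blk 5, set 1) → VC-HIT  vc=[15, 11]
9: 0x16 (blk 5, set 1) → L1-HIT  vc=[15, 11]
10: 0x3d (blk 15, set 1) → VC-HIT  vc=[5, 11]
11: 0x17 (blk 5, set 1) → VC-HIT  vc=[15, 11]
12: 0x3c (blk 15, set 1) → VC-HIT  vc=[5, 11]
13: 0x2c (blk 11, set 1) → VC-HIT  vc=[5, 15]
14: 0x14 (blk 5, set 1) → VC-HIT  vc=[11, 15]
15: 0x3e (blk 15, set 1) → VC-HIT  vc=[11, 5]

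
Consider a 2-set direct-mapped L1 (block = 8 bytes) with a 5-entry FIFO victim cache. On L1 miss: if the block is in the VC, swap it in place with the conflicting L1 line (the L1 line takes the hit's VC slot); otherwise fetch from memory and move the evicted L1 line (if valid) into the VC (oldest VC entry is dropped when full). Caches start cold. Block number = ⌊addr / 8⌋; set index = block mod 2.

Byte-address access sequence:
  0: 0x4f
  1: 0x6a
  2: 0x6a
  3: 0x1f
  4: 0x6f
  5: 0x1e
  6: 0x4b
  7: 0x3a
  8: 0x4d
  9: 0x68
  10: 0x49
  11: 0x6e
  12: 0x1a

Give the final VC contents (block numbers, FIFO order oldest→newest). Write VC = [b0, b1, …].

0: 0x4f (blk 9, set 1) → MISS  vc=[]
1: 0x6a (blk 13, set 1) → MISS  vc=[9]
2: 0x6a (blk 13, set 1) → L1-HIT  vc=[9]
3: 0x1f (blk 3, set 1) → MISS  vc=[9, 13]
4: 0x6f (blk 13, set 1) → VC-HIT  vc=[9, 3]
5: 0x1e (blk 3, set 1) → VC-HIT  vc=[9, 13]
6: 0x4b (blk 9, set 1) → VC-HIT  vc=[3, 13]
7: 0x3a (blk 7, set 1) → MISS  vc=[3, 13, 9]
8: 0x4d (blk 9, set 1) → VC-HIT  vc=[3, 13, 7]
9: 0x68 (blk 13, set 1) → VC-HIT  vc=[3, 9, 7]
10: 0x49 (blk 9, set 1) → VC-HIT  vc=[3, 13, 7]
11: 0x6e (blk 13, set 1) → VC-HIT  vc=[3, 9, 7]
12: 0x1a (blk 3, set 1) → VC-HIT  vc=[13, 9, 7]

VC = [13, 9, 7]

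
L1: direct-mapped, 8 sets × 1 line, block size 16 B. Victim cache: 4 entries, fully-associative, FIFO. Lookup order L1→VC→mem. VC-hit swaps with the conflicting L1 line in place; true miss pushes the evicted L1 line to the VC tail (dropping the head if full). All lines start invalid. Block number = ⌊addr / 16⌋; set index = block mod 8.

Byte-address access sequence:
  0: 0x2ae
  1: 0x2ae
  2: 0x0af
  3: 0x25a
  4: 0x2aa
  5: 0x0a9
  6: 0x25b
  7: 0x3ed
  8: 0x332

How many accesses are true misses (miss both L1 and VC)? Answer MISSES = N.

MISSES = 5

  [0] addr=0x2ae blk=42 s=2: MISS | VC []
  [1] addr=0x2ae blk=42 s=2: L1-HIT | VC []
  [2] addr=0xaf blk=10 s=2: MISS | VC [42]
  [3] addr=0x25a blk=37 s=5: MISS | VC [42]
  [4] addr=0x2aa blk=42 s=2: VC-HIT | VC [10]
  [5] addr=0xa9 blk=10 s=2: VC-HIT | VC [42]
  [6] addr=0x25b blk=37 s=5: L1-HIT | VC [42]
  [7] addr=0x3ed blk=62 s=6: MISS | VC [42]
  [8] addr=0x332 blk=51 s=3: MISS | VC [42]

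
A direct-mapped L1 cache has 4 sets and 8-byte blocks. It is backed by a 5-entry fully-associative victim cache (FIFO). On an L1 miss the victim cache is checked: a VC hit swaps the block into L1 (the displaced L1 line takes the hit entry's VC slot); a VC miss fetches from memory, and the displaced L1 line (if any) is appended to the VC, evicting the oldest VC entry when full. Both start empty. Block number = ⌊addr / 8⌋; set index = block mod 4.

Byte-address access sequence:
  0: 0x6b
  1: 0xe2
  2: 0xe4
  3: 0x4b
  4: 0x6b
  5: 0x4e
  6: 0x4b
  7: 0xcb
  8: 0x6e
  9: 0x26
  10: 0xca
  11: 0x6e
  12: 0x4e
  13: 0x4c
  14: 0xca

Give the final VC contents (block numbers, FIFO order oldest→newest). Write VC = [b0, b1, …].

VC = [9, 13, 28]

  [0] addr=0x6b blk=13 s=1: MISS | VC []
  [1] addr=0xe2 blk=28 s=0: MISS | VC []
  [2] addr=0xe4 blk=28 s=0: L1-HIT | VC []
  [3] addr=0x4b blk=9 s=1: MISS | VC [13]
  [4] addr=0x6b blk=13 s=1: VC-HIT | VC [9]
  [5] addr=0x4e blk=9 s=1: VC-HIT | VC [13]
  [6] addr=0x4b blk=9 s=1: L1-HIT | VC [13]
  [7] addr=0xcb blk=25 s=1: MISS | VC [13, 9]
  [8] addr=0x6e blk=13 s=1: VC-HIT | VC [25, 9]
  [9] addr=0x26 blk=4 s=0: MISS | VC [25, 9, 28]
  [10] addr=0xca blk=25 s=1: VC-HIT | VC [13, 9, 28]
  [11] addr=0x6e blk=13 s=1: VC-HIT | VC [25, 9, 28]
  [12] addr=0x4e blk=9 s=1: VC-HIT | VC [25, 13, 28]
  [13] addr=0x4c blk=9 s=1: L1-HIT | VC [25, 13, 28]
  [14] addr=0xca blk=25 s=1: VC-HIT | VC [9, 13, 28]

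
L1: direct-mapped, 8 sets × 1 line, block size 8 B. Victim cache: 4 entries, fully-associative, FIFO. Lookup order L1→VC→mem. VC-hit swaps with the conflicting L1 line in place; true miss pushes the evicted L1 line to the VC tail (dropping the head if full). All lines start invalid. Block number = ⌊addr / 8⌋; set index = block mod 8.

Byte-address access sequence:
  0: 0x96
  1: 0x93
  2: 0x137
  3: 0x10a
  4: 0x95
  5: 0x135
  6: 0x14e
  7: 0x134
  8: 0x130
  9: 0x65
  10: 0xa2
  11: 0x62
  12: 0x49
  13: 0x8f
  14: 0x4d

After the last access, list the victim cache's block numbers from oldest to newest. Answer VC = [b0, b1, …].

#0 0x96→b18/s2 MISS; vc=[]
#1 0x93→b18/s2 L1-HIT; vc=[]
#2 0x137→b38/s6 MISS; vc=[]
#3 0x10a→b33/s1 MISS; vc=[]
#4 0x95→b18/s2 L1-HIT; vc=[]
#5 0x135→b38/s6 L1-HIT; vc=[]
#6 0x14e→b41/s1 MISS; vc=[33]
#7 0x134→b38/s6 L1-HIT; vc=[33]
#8 0x130→b38/s6 L1-HIT; vc=[33]
#9 0x65→b12/s4 MISS; vc=[33]
#10 0xa2→b20/s4 MISS; vc=[33,12]
#11 0x62→b12/s4 VC-HIT; vc=[33,20]
#12 0x49→b9/s1 MISS; vc=[33,20,41]
#13 0x8f→b17/s1 MISS; vc=[33,20,41,9]
#14 0x4d→b9/s1 VC-HIT; vc=[33,20,41,17]

VC = [33, 20, 41, 17]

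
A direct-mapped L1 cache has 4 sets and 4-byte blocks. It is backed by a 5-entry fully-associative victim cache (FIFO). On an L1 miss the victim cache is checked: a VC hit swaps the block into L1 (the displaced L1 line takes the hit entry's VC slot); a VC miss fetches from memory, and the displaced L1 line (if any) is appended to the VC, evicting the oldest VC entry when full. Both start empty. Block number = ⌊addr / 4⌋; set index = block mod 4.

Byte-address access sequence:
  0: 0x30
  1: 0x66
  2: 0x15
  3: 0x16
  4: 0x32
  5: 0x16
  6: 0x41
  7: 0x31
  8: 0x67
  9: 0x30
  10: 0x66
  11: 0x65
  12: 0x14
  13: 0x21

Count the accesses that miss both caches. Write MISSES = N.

MISSES = 5

  [0] addr=0x30 blk=12 s=0: MISS | VC []
  [1] addr=0x66 blk=25 s=1: MISS | VC []
  [2] addr=0x15 blk=5 s=1: MISS | VC [25]
  [3] addr=0x16 blk=5 s=1: L1-HIT | VC [25]
  [4] addr=0x32 blk=12 s=0: L1-HIT | VC [25]
  [5] addr=0x16 blk=5 s=1: L1-HIT | VC [25]
  [6] addr=0x41 blk=16 s=0: MISS | VC [25, 12]
  [7] addr=0x31 blk=12 s=0: VC-HIT | VC [25, 16]
  [8] addr=0x67 blk=25 s=1: VC-HIT | VC [5, 16]
  [9] addr=0x30 blk=12 s=0: L1-HIT | VC [5, 16]
  [10] addr=0x66 blk=25 s=1: L1-HIT | VC [5, 16]
  [11] addr=0x65 blk=25 s=1: L1-HIT | VC [5, 16]
  [12] addr=0x14 blk=5 s=1: VC-HIT | VC [25, 16]
  [13] addr=0x21 blk=8 s=0: MISS | VC [25, 16, 12]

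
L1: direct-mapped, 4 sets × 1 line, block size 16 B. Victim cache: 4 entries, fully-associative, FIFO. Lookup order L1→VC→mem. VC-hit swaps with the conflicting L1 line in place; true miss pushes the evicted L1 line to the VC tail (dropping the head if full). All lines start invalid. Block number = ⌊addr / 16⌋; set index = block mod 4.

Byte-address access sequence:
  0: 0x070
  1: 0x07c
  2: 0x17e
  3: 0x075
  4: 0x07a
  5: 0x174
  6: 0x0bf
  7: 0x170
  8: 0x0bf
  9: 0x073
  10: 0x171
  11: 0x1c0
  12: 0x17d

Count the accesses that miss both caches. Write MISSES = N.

0: 0x70 (blk 7, set 3) → MISS  vc=[]
1: 0x7c (blk 7, set 3) → L1-HIT  vc=[]
2: 0x17e (blk 23, set 3) → MISS  vc=[7]
3: 0x75 (blk 7, set 3) → VC-HIT  vc=[23]
4: 0x7a (blk 7, set 3) → L1-HIT  vc=[23]
5: 0x174 (blk 23, set 3) → VC-HIT  vc=[7]
6: 0xbf (blk 11, set 3) → MISS  vc=[7, 23]
7: 0x170 (blk 23, set 3) → VC-HIT  vc=[7, 11]
8: 0xbf (blk 11, set 3) → VC-HIT  vc=[7, 23]
9: 0x73 (blk 7, set 3) → VC-HIT  vc=[11, 23]
10: 0x171 (blk 23, set 3) → VC-HIT  vc=[11, 7]
11: 0x1c0 (blk 28, set 0) → MISS  vc=[11, 7]
12: 0x17d (blk 23, set 3) → L1-HIT  vc=[11, 7]

MISSES = 4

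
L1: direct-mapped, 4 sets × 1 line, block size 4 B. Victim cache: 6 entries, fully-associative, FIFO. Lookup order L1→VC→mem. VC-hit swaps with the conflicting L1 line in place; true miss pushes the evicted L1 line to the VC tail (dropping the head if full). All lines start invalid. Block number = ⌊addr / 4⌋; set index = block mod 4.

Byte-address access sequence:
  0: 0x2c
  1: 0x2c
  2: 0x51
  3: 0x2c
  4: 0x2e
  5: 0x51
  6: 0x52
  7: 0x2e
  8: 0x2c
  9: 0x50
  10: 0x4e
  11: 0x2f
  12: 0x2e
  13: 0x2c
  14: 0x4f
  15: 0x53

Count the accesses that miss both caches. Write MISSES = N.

#0 0x2c→b11/s3 MISS; vc=[]
#1 0x2c→b11/s3 L1-HIT; vc=[]
#2 0x51→b20/s0 MISS; vc=[]
#3 0x2c→b11/s3 L1-HIT; vc=[]
#4 0x2e→b11/s3 L1-HIT; vc=[]
#5 0x51→b20/s0 L1-HIT; vc=[]
#6 0x52→b20/s0 L1-HIT; vc=[]
#7 0x2e→b11/s3 L1-HIT; vc=[]
#8 0x2c→b11/s3 L1-HIT; vc=[]
#9 0x50→b20/s0 L1-HIT; vc=[]
#10 0x4e→b19/s3 MISS; vc=[11]
#11 0x2f→b11/s3 VC-HIT; vc=[19]
#12 0x2e→b11/s3 L1-HIT; vc=[19]
#13 0x2c→b11/s3 L1-HIT; vc=[19]
#14 0x4f→b19/s3 VC-HIT; vc=[11]
#15 0x53→b20/s0 L1-HIT; vc=[11]

MISSES = 3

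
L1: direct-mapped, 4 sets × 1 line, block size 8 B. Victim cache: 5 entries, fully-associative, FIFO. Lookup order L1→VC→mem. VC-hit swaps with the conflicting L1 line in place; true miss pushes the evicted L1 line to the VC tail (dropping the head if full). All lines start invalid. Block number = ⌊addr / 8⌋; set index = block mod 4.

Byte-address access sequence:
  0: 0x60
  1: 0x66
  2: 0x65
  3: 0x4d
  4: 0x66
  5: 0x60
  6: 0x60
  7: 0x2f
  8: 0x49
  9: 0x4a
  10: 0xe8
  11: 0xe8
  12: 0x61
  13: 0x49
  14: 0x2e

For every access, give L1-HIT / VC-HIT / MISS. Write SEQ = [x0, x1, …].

  [0] addr=0x60 blk=12 s=0: MISS | VC []
  [1] addr=0x66 blk=12 s=0: L1-HIT | VC []
  [2] addr=0x65 blk=12 s=0: L1-HIT | VC []
  [3] addr=0x4d blk=9 s=1: MISS | VC []
  [4] addr=0x66 blk=12 s=0: L1-HIT | VC []
  [5] addr=0x60 blk=12 s=0: L1-HIT | VC []
  [6] addr=0x60 blk=12 s=0: L1-HIT | VC []
  [7] addr=0x2f blk=5 s=1: MISS | VC [9]
  [8] addr=0x49 blk=9 s=1: VC-HIT | VC [5]
  [9] addr=0x4a blk=9 s=1: L1-HIT | VC [5]
  [10] addr=0xe8 blk=29 s=1: MISS | VC [5, 9]
  [11] addr=0xe8 blk=29 s=1: L1-HIT | VC [5, 9]
  [12] addr=0x61 blk=12 s=0: L1-HIT | VC [5, 9]
  [13] addr=0x49 blk=9 s=1: VC-HIT | VC [5, 29]
  [14] addr=0x2e blk=5 s=1: VC-HIT | VC [9, 29]

SEQ = [MISS, L1-HIT, L1-HIT, MISS, L1-HIT, L1-HIT, L1-HIT, MISS, VC-HIT, L1-HIT, MISS, L1-HIT, L1-HIT, VC-HIT, VC-HIT]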